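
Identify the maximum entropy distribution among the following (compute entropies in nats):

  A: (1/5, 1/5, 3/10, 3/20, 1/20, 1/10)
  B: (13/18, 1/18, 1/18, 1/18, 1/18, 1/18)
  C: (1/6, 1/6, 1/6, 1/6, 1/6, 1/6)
C

For a discrete distribution over n outcomes, entropy is maximized by the uniform distribution.

Computing entropies:
H(A) = 1.6696 nats
H(B) = 1.0379 nats
H(C) = 1.7918 nats

The uniform distribution (where all probabilities equal 1/6) achieves the maximum entropy of log_e(6) = 1.7918 nats.

Distribution C has the highest entropy.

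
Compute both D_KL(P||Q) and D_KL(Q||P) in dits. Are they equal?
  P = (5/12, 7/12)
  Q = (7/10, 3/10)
D_KL(P||Q) = 0.0746, D_KL(Q||P) = 0.0711

KL divergence is not symmetric: D_KL(P||Q) ≠ D_KL(Q||P) in general.

D_KL(P||Q) = 0.0746 dits
D_KL(Q||P) = 0.0711 dits

No, they are not equal!

This asymmetry is why KL divergence is not a true distance metric.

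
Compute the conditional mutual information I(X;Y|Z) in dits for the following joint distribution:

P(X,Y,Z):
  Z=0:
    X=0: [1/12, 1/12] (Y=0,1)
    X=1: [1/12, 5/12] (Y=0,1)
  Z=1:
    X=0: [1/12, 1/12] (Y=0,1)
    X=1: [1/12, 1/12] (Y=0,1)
0.0148 dits

Conditional mutual information: I(X;Y|Z) = H(X|Z) + H(Y|Z) - H(X,Y|Z)

H(Z) = 0.2764
H(X,Z) = 0.5396 → H(X|Z) = 0.2632
H(Y,Z) = 0.5396 → H(Y|Z) = 0.2632
H(X,Y,Z) = 0.7879 → H(X,Y|Z) = 0.5115

I(X;Y|Z) = 0.2632 + 0.2632 - 0.5115 = 0.0148 dits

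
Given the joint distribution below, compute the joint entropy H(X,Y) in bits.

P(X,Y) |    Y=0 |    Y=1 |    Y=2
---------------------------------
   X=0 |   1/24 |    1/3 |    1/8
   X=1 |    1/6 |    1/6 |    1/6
2.3868 bits

Joint entropy is H(X,Y) = -Σ_{x,y} p(x,y) log p(x,y).

Summing over all non-zero entries:
H(X,Y) = -[1/24·log_2(1/24) + 1/3·log_2(1/3) + 1/8·log_2(1/8) + 1/6·log_2(1/6) + 1/6·log_2(1/6) + 1/6·log_2(1/6)]
H(X,Y) = 2.3868 bits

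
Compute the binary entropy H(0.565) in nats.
0.6847 nats

The binary entropy function is:
H(p) = -p log(p) - (1-p) log(1-p)

H(0.565) = -0.565 × log_e(0.565) - 0.435 × log_e(0.435)
H(0.565) = 0.6847 nats

Note: Binary entropy is maximized at p=0.5 (H=1 bit) and minimized at p=0 or p=1 (H=0).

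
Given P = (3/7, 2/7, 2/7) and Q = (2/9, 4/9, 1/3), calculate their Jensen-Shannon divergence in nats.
0.0263 nats

Jensen-Shannon divergence is:
JSD(P||Q) = 0.5 × D_KL(P||M) + 0.5 × D_KL(Q||M)
where M = 0.5 × (P + Q) is the mixture distribution.

M = 0.5 × (3/7, 2/7, 2/7) + 0.5 × (2/9, 4/9, 1/3) = (0.325397, 0.365079, 0.309524)

D_KL(P||M) = 0.0251 nats
D_KL(Q||M) = 0.0274 nats

JSD(P||Q) = 0.5 × 0.0251 + 0.5 × 0.0274 = 0.0263 nats

Unlike KL divergence, JSD is symmetric and bounded: 0 ≤ JSD ≤ log(2).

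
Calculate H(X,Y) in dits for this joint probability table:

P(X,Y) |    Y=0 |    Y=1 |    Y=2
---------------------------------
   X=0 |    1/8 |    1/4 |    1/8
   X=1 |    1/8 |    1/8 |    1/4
0.7526 dits

Joint entropy is H(X,Y) = -Σ_{x,y} p(x,y) log p(x,y).

Summing over all non-zero entries:
H(X,Y) = -[1/8·log_10(1/8) + 1/4·log_10(1/4) + 1/8·log_10(1/8) + 1/8·log_10(1/8) + 1/8·log_10(1/8) + 1/4·log_10(1/4)]
H(X,Y) = 0.7526 dits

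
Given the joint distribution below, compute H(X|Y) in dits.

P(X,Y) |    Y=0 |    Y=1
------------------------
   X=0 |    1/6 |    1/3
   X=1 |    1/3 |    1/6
0.2764 dits

Using the chain rule: H(X|Y) = H(X,Y) - H(Y)

First, compute H(X,Y) = 0.5775 dits

Marginal P(Y) = (1/2, 1/2)
H(Y) = 0.3010 dits

H(X|Y) = H(X,Y) - H(Y) = 0.5775 - 0.3010 = 0.2764 dits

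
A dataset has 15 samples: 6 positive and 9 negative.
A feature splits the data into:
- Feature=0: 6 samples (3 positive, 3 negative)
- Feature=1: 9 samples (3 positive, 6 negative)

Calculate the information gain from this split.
0.0200 bits

Information Gain = H(Y) - H(Y|Feature)

Before split:
P(positive) = 6/15 = 0.4000
H(Y) = 0.9710 bits

After split:
Feature=0: H = 1.0000 bits (weight = 6/15)
Feature=1: H = 0.9183 bits (weight = 9/15)
H(Y|Feature) = (6/15)×1.0000 + (9/15)×0.9183 = 0.9510 bits

Information Gain = 0.9710 - 0.9510 = 0.0200 bits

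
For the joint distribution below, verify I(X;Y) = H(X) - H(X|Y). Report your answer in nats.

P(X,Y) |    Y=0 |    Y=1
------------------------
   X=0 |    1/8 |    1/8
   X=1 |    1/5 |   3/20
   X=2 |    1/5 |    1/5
I(X;Y) = 0.0023 nats

Mutual information has multiple equivalent forms:
- I(X;Y) = H(X) - H(X|Y)
- I(X;Y) = H(Y) - H(Y|X)
- I(X;Y) = H(X) + H(Y) - H(X,Y)

Computing all quantities:
H(X) = 1.0805, H(Y) = 0.6919, H(X,Y) = 1.7701
H(X|Y) = 1.0782, H(Y|X) = 0.6896

Verification:
H(X) - H(X|Y) = 1.0805 - 1.0782 = 0.0023
H(Y) - H(Y|X) = 0.6919 - 0.6896 = 0.0023
H(X) + H(Y) - H(X,Y) = 1.0805 + 0.6919 - 1.7701 = 0.0023

All forms give I(X;Y) = 0.0023 nats. ✓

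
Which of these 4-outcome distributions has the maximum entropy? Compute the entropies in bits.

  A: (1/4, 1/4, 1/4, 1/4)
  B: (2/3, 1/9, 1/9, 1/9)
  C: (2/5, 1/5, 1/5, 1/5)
A

For a discrete distribution over n outcomes, entropy is maximized by the uniform distribution.

Computing entropies:
H(A) = 2.0000 bits
H(B) = 1.4466 bits
H(C) = 1.9219 bits

The uniform distribution (where all probabilities equal 1/4) achieves the maximum entropy of log_2(4) = 2.0000 bits.

Distribution A has the highest entropy.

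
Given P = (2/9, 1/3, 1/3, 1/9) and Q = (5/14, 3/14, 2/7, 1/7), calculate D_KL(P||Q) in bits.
0.0942 bits

KL divergence: D_KL(P||Q) = Σ p(x) log(p(x)/q(x))

Computing term by term:
  x=0: 2/9 × log_2[(2/9)/(5/14)] = 2/9 × -0.6845 = -0.1521
  x=1: 1/3 × log_2[(1/3)/(3/14)] = 1/3 × 0.6374 = 0.2125
  x=2: 1/3 × log_2[(1/3)/(2/7)] = 1/3 × 0.2224 = 0.0741
  x=3: 1/9 × log_2[(1/9)/(1/7)] = 1/9 × -0.3626 = -0.0403

D_KL(P||Q) = 0.0942 bits

Note: KL divergence is always non-negative and equals 0 iff P = Q.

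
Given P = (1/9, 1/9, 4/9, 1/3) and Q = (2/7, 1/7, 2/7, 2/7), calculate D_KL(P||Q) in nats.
0.1149 nats

KL divergence: D_KL(P||Q) = Σ p(x) log(p(x)/q(x))

Computing term by term:
  x=0: 1/9 × log_e[(1/9)/(2/7)] = 1/9 × -0.9445 = -0.1049
  x=1: 1/9 × log_e[(1/9)/(1/7)] = 1/9 × -0.2513 = -0.0279
  x=2: 4/9 × log_e[(4/9)/(2/7)] = 4/9 × 0.4418 = 0.1964
  x=3: 1/3 × log_e[(1/3)/(2/7)] = 1/3 × 0.1542 = 0.0514

D_KL(P||Q) = 0.1149 nats

Note: KL divergence is always non-negative and equals 0 iff P = Q.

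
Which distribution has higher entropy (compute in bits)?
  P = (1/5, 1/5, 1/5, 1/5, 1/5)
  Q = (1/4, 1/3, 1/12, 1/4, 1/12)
P

Computing entropies in bits:
H(P) = 2.3219
H(Q) = 2.1258

Distribution P has higher entropy.

Intuition: The distribution closer to uniform (more spread out) has higher entropy.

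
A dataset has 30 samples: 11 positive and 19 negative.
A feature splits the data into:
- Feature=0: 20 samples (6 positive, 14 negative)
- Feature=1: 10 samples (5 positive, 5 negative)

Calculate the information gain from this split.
0.0272 bits

Information Gain = H(Y) - H(Y|Feature)

Before split:
P(positive) = 11/30 = 0.3667
H(Y) = 0.9481 bits

After split:
Feature=0: H = 0.8813 bits (weight = 20/30)
Feature=1: H = 1.0000 bits (weight = 10/30)
H(Y|Feature) = (20/30)×0.8813 + (10/30)×1.0000 = 0.9209 bits

Information Gain = 0.9481 - 0.9209 = 0.0272 bits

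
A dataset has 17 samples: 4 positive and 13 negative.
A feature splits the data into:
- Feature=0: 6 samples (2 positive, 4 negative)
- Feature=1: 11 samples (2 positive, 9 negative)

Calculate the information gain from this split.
0.0204 bits

Information Gain = H(Y) - H(Y|Feature)

Before split:
P(positive) = 4/17 = 0.2353
H(Y) = 0.7871 bits

After split:
Feature=0: H = 0.9183 bits (weight = 6/17)
Feature=1: H = 0.6840 bits (weight = 11/17)
H(Y|Feature) = (6/17)×0.9183 + (11/17)×0.6840 = 0.7667 bits

Information Gain = 0.7871 - 0.7667 = 0.0204 bits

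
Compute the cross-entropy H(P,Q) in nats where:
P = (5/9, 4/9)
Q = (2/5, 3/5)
0.7361 nats

Cross-entropy: H(P,Q) = -Σ p(x) log q(x)

Alternatively: H(P,Q) = H(P) + D_KL(P||Q)
H(P) = 0.6870 nats
D_KL(P||Q) = 0.0491 nats

H(P,Q) = 0.6870 + 0.0491 = 0.7361 nats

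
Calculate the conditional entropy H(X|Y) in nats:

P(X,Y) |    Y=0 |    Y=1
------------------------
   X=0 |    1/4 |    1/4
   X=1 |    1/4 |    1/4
0.6931 nats

Using the chain rule: H(X|Y) = H(X,Y) - H(Y)

First, compute H(X,Y) = 1.3863 nats

Marginal P(Y) = (1/2, 1/2)
H(Y) = 0.6931 nats

H(X|Y) = H(X,Y) - H(Y) = 1.3863 - 0.6931 = 0.6931 nats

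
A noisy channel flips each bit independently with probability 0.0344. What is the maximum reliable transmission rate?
0.7840 bits

For a binary symmetric channel (BSC) with error probability p:
Capacity C = 1 - H(p) bits per symbol

where H(p) = -p log₂(p) - (1-p) log₂(1-p) is the binary entropy function.

H(0.0344) = 0.2160 bits
C = 1 - 0.2160 = 0.7840 bits per symbol

This means we can reliably transmit up to 0.7840 bits of information per channel use.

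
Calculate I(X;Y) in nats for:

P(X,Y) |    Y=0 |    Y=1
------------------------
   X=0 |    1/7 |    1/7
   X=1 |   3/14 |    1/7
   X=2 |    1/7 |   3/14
0.0144 nats

Mutual information: I(X;Y) = H(X) + H(Y) - H(X,Y)

Marginals:
P(X) = (2/7, 5/14, 5/14), H(X) = 1.0934 nats
P(Y) = (1/2, 1/2), H(Y) = 0.6931 nats

Joint entropy: H(X,Y) = 1.7721 nats

I(X;Y) = 1.0934 + 0.6931 - 1.7721 = 0.0144 nats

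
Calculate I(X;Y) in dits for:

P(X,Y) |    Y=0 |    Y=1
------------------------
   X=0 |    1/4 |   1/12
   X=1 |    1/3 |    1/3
0.0129 dits

Mutual information: I(X;Y) = H(X) + H(Y) - H(X,Y)

Marginals:
P(X) = (1/3, 2/3), H(X) = 0.2764 dits
P(Y) = (7/12, 5/12), H(Y) = 0.2950 dits

Joint entropy: H(X,Y) = 0.5585 dits

I(X;Y) = 0.2764 + 0.2950 - 0.5585 = 0.0129 dits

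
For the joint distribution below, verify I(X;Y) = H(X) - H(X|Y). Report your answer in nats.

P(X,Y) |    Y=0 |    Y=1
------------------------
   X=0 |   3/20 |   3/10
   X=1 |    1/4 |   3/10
I(X;Y) = 0.0076 nats

Mutual information has multiple equivalent forms:
- I(X;Y) = H(X) - H(X|Y)
- I(X;Y) = H(Y) - H(Y|X)
- I(X;Y) = H(X) + H(Y) - H(X,Y)

Computing all quantities:
H(X) = 0.6881, H(Y) = 0.6730, H(X,Y) = 1.3535
H(X|Y) = 0.6805, H(Y|X) = 0.6654

Verification:
H(X) - H(X|Y) = 0.6881 - 0.6805 = 0.0076
H(Y) - H(Y|X) = 0.6730 - 0.6654 = 0.0076
H(X) + H(Y) - H(X,Y) = 0.6881 + 0.6730 - 1.3535 = 0.0076

All forms give I(X;Y) = 0.0076 nats. ✓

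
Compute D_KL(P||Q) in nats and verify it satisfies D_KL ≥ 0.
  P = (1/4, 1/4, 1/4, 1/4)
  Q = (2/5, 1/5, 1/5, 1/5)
0.0499 nats

KL divergence satisfies the Gibbs inequality: D_KL(P||Q) ≥ 0 for all distributions P, Q.

D_KL(P||Q) = Σ p(x) log(p(x)/q(x))
Term by term:
  x=0: 1/4 × log_e[(1/4)/(2/5)] = -0.1175
  x=1: 1/4 × log_e[(1/4)/(1/5)] = 0.0558
  x=2: 1/4 × log_e[(1/4)/(1/5)] = 0.0558
  x=3: 1/4 × log_e[(1/4)/(1/5)] = 0.0558
D_KL(P||Q) = 0.0499 nats

D_KL(P||Q) = 0.0499 ≥ 0 ✓

This non-negativity is a fundamental property: relative entropy cannot be negative because it measures how different Q is from P.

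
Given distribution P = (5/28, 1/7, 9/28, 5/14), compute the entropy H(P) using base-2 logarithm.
1.9017 bits

Shannon entropy is H(X) = -Σ p(x) log p(x).

For P = (5/28, 1/7, 9/28, 5/14):
H = -5/28 × log_2(5/28) -1/7 × log_2(1/7) -9/28 × log_2(9/28) -5/14 × log_2(5/14)
H = 1.9017 bits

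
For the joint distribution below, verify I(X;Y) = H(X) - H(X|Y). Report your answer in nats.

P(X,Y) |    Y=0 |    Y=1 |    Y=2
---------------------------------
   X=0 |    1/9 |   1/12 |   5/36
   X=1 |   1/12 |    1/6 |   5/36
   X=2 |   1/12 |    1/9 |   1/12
I(X;Y) = 0.0172 nats

Mutual information has multiple equivalent forms:
- I(X;Y) = H(X) - H(X|Y)
- I(X;Y) = H(Y) - H(Y|X)
- I(X;Y) = H(X) + H(Y) - H(X,Y)

Computing all quantities:
H(X) = 1.0893, H(Y) = 1.0914, H(X,Y) = 2.1636
H(X|Y) = 1.0721, H(Y|X) = 1.0742

Verification:
H(X) - H(X|Y) = 1.0893 - 1.0721 = 0.0172
H(Y) - H(Y|X) = 1.0914 - 1.0742 = 0.0172
H(X) + H(Y) - H(X,Y) = 1.0893 + 1.0914 - 2.1636 = 0.0172

All forms give I(X;Y) = 0.0172 nats. ✓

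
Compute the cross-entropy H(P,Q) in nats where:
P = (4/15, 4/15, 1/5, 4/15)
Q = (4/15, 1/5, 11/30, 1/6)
1.4601 nats

Cross-entropy: H(P,Q) = -Σ p(x) log q(x)

Alternatively: H(P,Q) = H(P) + D_KL(P||Q)
H(P) = 1.3793 nats
D_KL(P||Q) = 0.0808 nats

H(P,Q) = 1.3793 + 0.0808 = 1.4601 nats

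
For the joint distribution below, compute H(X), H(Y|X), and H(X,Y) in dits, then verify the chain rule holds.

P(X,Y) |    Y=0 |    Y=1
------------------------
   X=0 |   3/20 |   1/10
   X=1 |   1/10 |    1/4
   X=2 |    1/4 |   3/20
H(X,Y) = 0.7482, H(X) = 0.4693, H(Y|X) = 0.2789 (all in dits)

Chain rule: H(X,Y) = H(X) + H(Y|X)

Left side — joint entropy directly:
H(X,Y) = -Σ p(x,y) log p(x,y) = 0.7482 dits

Right side — compute H(Y|X) from the conditional distributions:
P(X) = (1/4, 7/20, 2/5), so H(X) = 0.4693 dits
H(Y|X) = Σ_x P(X=x) · H(Y|X=x):
  P(Y|X=0) = (3/5, 2/5), H(Y|X=0) = 0.2923, weight P(X=0) = 1/4
  P(Y|X=1) = (2/7, 5/7), H(Y|X=1) = 0.2598, weight P(X=1) = 7/20
  P(Y|X=2) = (5/8, 3/8), H(Y|X=2) = 0.2873, weight P(X=2) = 2/5
H(Y|X) = 0.2789 dits

H(X) + H(Y|X) = 0.4693 + 0.2789 = 0.7482 dits

Both sides equal 0.7482 dits. ✓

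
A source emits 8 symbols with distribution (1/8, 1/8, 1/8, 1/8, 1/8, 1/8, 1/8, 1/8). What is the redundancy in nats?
0.0000 nats

Redundancy measures how far a source is from maximum entropy:
R = H_max - H(X)

Maximum entropy for 8 symbols: H_max = log_e(8) = 2.0794 nats
Actual entropy: H(X) = 2.0794 nats
Redundancy: R = 2.0794 - 2.0794 = 0.0000 nats

This redundancy represents potential for compression: the source could be compressed by 0.0000 nats per symbol.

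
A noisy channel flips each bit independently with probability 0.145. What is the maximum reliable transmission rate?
0.4028 bits

For a binary symmetric channel (BSC) with error probability p:
Capacity C = 1 - H(p) bits per symbol

where H(p) = -p log₂(p) - (1-p) log₂(1-p) is the binary entropy function.

H(0.145) = 0.5972 bits
C = 1 - 0.5972 = 0.4028 bits per symbol

This means we can reliably transmit up to 0.4028 bits of information per channel use.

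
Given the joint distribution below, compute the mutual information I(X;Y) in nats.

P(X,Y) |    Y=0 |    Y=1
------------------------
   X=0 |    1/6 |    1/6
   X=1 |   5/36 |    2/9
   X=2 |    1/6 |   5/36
0.0094 nats

Mutual information: I(X;Y) = H(X) + H(Y) - H(X,Y)

Marginals:
P(X) = (1/3, 13/36, 11/36), H(X) = 1.0963 nats
P(Y) = (17/36, 19/36), H(Y) = 0.6916 nats

Joint entropy: H(X,Y) = 1.7785 nats

I(X;Y) = 1.0963 + 0.6916 - 1.7785 = 0.0094 nats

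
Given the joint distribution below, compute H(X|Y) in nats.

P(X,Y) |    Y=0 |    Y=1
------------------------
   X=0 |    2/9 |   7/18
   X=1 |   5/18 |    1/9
0.6083 nats

Using the chain rule: H(X|Y) = H(X,Y) - H(Y)

First, compute H(X,Y) = 1.3015 nats

Marginal P(Y) = (1/2, 1/2)
H(Y) = 0.6931 nats

H(X|Y) = H(X,Y) - H(Y) = 1.3015 - 0.6931 = 0.6083 nats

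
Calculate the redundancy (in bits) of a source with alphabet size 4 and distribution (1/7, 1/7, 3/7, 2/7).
0.1576 bits

Redundancy measures how far a source is from maximum entropy:
R = H_max - H(X)

Maximum entropy for 4 symbols: H_max = log_2(4) = 2.0000 bits
Actual entropy: H(X) = 1.8424 bits
Redundancy: R = 2.0000 - 1.8424 = 0.1576 bits

This redundancy represents potential for compression: the source could be compressed by 0.1576 bits per symbol.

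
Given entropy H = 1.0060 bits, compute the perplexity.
2.0083

Perplexity is 2^H (or exp(H) for natural log).

H = 1.0060 bits
Perplexity = 2^1.0060 = 2.0083

Interpretation: The model's uncertainty is equivalent to choosing uniformly among 2.0 options.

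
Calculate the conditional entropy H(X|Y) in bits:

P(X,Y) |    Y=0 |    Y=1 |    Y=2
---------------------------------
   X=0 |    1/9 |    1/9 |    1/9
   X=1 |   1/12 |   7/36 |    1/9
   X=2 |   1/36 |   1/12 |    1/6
1.4982 bits

Using the chain rule: H(X|Y) = H(X,Y) - H(Y)

First, compute H(X,Y) = 3.0402 bits

Marginal P(Y) = (2/9, 7/18, 7/18)
H(Y) = 1.5420 bits

H(X|Y) = H(X,Y) - H(Y) = 3.0402 - 1.5420 = 1.4982 bits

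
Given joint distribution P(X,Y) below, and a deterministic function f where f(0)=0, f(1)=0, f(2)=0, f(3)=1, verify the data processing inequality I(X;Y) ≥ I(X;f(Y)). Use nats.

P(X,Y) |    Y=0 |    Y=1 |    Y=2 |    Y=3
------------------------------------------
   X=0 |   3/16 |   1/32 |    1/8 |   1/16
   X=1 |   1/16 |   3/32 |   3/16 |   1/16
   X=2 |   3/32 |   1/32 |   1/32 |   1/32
I(X;Y) = 0.0754, I(X;f(Y)) = 0.0001, inequality holds: 0.0754 ≥ 0.0001

Data Processing Inequality: For any Markov chain X → Y → Z, we have I(X;Y) ≥ I(X;Z).

Here Z = f(Y) is a deterministic function of Y, forming X → Y → Z.

Original I(X;Y) = 0.0754 nats

After applying f:
P(X,Z) where Z=f(Y):
- P(X,Z=0) = P(X,Y=0) + P(X,Y=1) + P(X,Y=2)
- P(X,Z=1) = P(X,Y=3)

I(X;Z) = I(X;f(Y)) = 0.0001 nats

Verification: 0.0754 ≥ 0.0001 ✓

Information cannot be created by processing; the function f can only lose information about X.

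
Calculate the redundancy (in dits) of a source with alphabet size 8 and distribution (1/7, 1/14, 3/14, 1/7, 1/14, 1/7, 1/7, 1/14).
0.0312 dits

Redundancy measures how far a source is from maximum entropy:
R = H_max - H(X)

Maximum entropy for 8 symbols: H_max = log_10(8) = 0.9031 dits
Actual entropy: H(X) = 0.8719 dits
Redundancy: R = 0.9031 - 0.8719 = 0.0312 dits

This redundancy represents potential for compression: the source could be compressed by 0.0312 dits per symbol.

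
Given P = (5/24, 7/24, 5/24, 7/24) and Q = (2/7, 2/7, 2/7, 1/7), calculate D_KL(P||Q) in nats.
0.0826 nats

KL divergence: D_KL(P||Q) = Σ p(x) log(p(x)/q(x))

Computing term by term:
  x=0: 5/24 × log_e[(5/24)/(2/7)] = 5/24 × -0.3159 = -0.0658
  x=1: 7/24 × log_e[(7/24)/(2/7)] = 7/24 × 0.0206 = 0.0060
  x=2: 5/24 × log_e[(5/24)/(2/7)] = 5/24 × -0.3159 = -0.0658
  x=3: 7/24 × log_e[(7/24)/(1/7)] = 7/24 × 0.7138 = 0.2082

D_KL(P||Q) = 0.0826 nats

Note: KL divergence is always non-negative and equals 0 iff P = Q.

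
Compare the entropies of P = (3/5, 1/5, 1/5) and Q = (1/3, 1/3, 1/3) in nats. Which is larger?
Q

Computing entropies in nats:
H(P) = 0.9503
H(Q) = 1.0986

Distribution Q has higher entropy.

Intuition: The distribution closer to uniform (more spread out) has higher entropy.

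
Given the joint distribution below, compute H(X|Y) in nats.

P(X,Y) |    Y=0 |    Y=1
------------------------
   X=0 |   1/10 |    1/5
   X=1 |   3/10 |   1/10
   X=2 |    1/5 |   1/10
1.0227 nats

Using the chain rule: H(X|Y) = H(X,Y) - H(Y)

First, compute H(X,Y) = 1.6957 nats

Marginal P(Y) = (3/5, 2/5)
H(Y) = 0.6730 nats

H(X|Y) = H(X,Y) - H(Y) = 1.6957 - 0.6730 = 1.0227 nats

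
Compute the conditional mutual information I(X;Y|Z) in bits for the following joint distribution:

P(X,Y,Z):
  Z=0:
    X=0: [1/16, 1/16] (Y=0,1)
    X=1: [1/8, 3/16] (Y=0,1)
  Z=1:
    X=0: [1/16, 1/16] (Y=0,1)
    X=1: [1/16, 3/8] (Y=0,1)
0.0486 bits

Conditional mutual information: I(X;Y|Z) = H(X|Z) + H(Y|Z) - H(X,Y|Z)

H(Z) = 0.9887
H(X,Z) = 1.7962 → H(X|Z) = 0.8075
H(Y,Z) = 1.8496 → H(Y|Z) = 0.8609
H(X,Y,Z) = 2.6085 → H(X,Y|Z) = 1.6198

I(X;Y|Z) = 0.8075 + 0.8609 - 1.6198 = 0.0486 bits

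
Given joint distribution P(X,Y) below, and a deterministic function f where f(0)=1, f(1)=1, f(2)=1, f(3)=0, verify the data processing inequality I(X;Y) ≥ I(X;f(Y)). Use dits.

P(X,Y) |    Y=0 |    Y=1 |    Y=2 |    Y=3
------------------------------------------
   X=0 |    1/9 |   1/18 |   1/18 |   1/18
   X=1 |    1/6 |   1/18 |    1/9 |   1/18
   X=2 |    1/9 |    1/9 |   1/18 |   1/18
I(X;Y) = 0.0106, I(X;f(Y)) = 0.0008, inequality holds: 0.0106 ≥ 0.0008

Data Processing Inequality: For any Markov chain X → Y → Z, we have I(X;Y) ≥ I(X;Z).

Here Z = f(Y) is a deterministic function of Y, forming X → Y → Z.

Original I(X;Y) = 0.0106 dits

After applying f:
P(X,Z) where Z=f(Y):
- P(X,Z=0) = P(X,Y=3)
- P(X,Z=1) = P(X,Y=0) + P(X,Y=1) + P(X,Y=2)

I(X;Z) = I(X;f(Y)) = 0.0008 dits

Verification: 0.0106 ≥ 0.0008 ✓

Information cannot be created by processing; the function f can only lose information about X.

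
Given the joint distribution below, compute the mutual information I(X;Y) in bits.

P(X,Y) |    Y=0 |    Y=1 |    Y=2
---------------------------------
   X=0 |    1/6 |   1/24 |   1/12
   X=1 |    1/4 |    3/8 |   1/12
0.1042 bits

Mutual information: I(X;Y) = H(X) + H(Y) - H(X,Y)

Marginals:
P(X) = (7/24, 17/24), H(X) = 0.8709 bits
P(Y) = (5/12, 5/12, 1/6), H(Y) = 1.4834 bits

Joint entropy: H(X,Y) = 2.2500 bits

I(X;Y) = 0.8709 + 1.4834 - 2.2500 = 0.1042 bits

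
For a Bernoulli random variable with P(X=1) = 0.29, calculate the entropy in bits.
0.8687 bits

The binary entropy function is:
H(p) = -p log(p) - (1-p) log(1-p)

H(0.29) = -0.29 × log_2(0.29) - 0.71 × log_2(0.71)
H(0.29) = 0.8687 bits

Note: Binary entropy is maximized at p=0.5 (H=1 bit) and minimized at p=0 or p=1 (H=0).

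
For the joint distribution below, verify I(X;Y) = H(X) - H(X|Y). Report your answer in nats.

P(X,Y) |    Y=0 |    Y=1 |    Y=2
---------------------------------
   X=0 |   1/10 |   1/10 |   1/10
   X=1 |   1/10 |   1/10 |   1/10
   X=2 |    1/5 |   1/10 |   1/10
I(X;Y) = 0.0138 nats

Mutual information has multiple equivalent forms:
- I(X;Y) = H(X) - H(X|Y)
- I(X;Y) = H(Y) - H(Y|X)
- I(X;Y) = H(X) + H(Y) - H(X,Y)

Computing all quantities:
H(X) = 1.0889, H(Y) = 1.0889, H(X,Y) = 2.1640
H(X|Y) = 1.0751, H(Y|X) = 1.0751

Verification:
H(X) - H(X|Y) = 1.0889 - 1.0751 = 0.0138
H(Y) - H(Y|X) = 1.0889 - 1.0751 = 0.0138
H(X) + H(Y) - H(X,Y) = 1.0889 + 1.0889 - 2.1640 = 0.0138

All forms give I(X;Y) = 0.0138 nats. ✓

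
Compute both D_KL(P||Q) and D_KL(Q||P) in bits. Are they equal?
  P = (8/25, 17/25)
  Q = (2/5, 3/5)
D_KL(P||Q) = 0.0198, D_KL(Q||P) = 0.0204

KL divergence is not symmetric: D_KL(P||Q) ≠ D_KL(Q||P) in general.

D_KL(P||Q) = 0.0198 bits
D_KL(Q||P) = 0.0204 bits

No, they are not equal!

This asymmetry is why KL divergence is not a true distance metric.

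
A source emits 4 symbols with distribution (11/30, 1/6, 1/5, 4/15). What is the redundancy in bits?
0.0655 bits

Redundancy measures how far a source is from maximum entropy:
R = H_max - H(X)

Maximum entropy for 4 symbols: H_max = log_2(4) = 2.0000 bits
Actual entropy: H(X) = 1.9345 bits
Redundancy: R = 2.0000 - 1.9345 = 0.0655 bits

This redundancy represents potential for compression: the source could be compressed by 0.0655 bits per symbol.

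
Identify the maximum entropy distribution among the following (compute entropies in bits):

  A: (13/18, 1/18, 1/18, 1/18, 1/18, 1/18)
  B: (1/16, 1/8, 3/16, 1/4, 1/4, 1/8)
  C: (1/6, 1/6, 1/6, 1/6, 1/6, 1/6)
C

For a discrete distribution over n outcomes, entropy is maximized by the uniform distribution.

Computing entropies:
H(A) = 1.4974 bits
H(B) = 2.4528 bits
H(C) = 2.5850 bits

The uniform distribution (where all probabilities equal 1/6) achieves the maximum entropy of log_2(6) = 2.5850 bits.

Distribution C has the highest entropy.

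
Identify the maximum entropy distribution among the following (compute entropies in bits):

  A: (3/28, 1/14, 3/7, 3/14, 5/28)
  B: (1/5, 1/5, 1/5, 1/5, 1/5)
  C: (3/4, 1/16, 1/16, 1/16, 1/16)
B

For a discrete distribution over n outcomes, entropy is maximized by the uniform distribution.

Computing entropies:
H(A) = 2.0611 bits
H(B) = 2.3219 bits
H(C) = 1.3113 bits

The uniform distribution (where all probabilities equal 1/5) achieves the maximum entropy of log_2(5) = 2.3219 bits.

Distribution B has the highest entropy.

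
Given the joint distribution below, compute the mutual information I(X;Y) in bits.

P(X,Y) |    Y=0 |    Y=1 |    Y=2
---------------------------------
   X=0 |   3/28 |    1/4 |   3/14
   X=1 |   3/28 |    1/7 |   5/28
0.0089 bits

Mutual information: I(X;Y) = H(X) + H(Y) - H(X,Y)

Marginals:
P(X) = (4/7, 3/7), H(X) = 0.9852 bits
P(Y) = (3/14, 11/28, 11/28), H(Y) = 1.5353 bits

Joint entropy: H(X,Y) = 2.5116 bits

I(X;Y) = 0.9852 + 1.5353 - 2.5116 = 0.0089 bits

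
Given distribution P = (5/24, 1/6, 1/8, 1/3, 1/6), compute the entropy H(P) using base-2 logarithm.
2.2364 bits

Shannon entropy is H(X) = -Σ p(x) log p(x).

For P = (5/24, 1/6, 1/8, 1/3, 1/6):
H = -5/24 × log_2(5/24) -1/6 × log_2(1/6) -1/8 × log_2(1/8) -1/3 × log_2(1/3) -1/6 × log_2(1/6)
H = 2.2364 bits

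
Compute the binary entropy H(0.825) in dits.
0.2014 dits

The binary entropy function is:
H(p) = -p log(p) - (1-p) log(1-p)

H(0.825) = -0.825 × log_10(0.825) - 0.175 × log_10(0.175)
H(0.825) = 0.2014 dits

Note: Binary entropy is maximized at p=0.5 (H=1 bit) and minimized at p=0 or p=1 (H=0).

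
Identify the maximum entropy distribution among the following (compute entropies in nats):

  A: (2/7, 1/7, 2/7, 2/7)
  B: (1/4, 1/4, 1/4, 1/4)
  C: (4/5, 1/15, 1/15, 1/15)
B

For a discrete distribution over n outcomes, entropy is maximized by the uniform distribution.

Computing entropies:
H(A) = 1.3518 nats
H(B) = 1.3863 nats
H(C) = 0.7201 nats

The uniform distribution (where all probabilities equal 1/4) achieves the maximum entropy of log_e(4) = 1.3863 nats.

Distribution B has the highest entropy.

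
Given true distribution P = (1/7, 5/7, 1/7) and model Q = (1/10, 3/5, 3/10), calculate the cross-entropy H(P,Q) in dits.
0.3760 dits

Cross-entropy: H(P,Q) = -Σ p(x) log q(x)

Alternatively: H(P,Q) = H(P) + D_KL(P||Q)
H(P) = 0.3458 dits
D_KL(P||Q) = 0.0302 dits

H(P,Q) = 0.3458 + 0.0302 = 0.3760 dits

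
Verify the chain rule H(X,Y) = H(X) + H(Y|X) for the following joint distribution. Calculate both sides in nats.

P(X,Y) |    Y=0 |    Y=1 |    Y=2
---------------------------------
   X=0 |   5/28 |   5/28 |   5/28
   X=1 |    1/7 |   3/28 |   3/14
H(X,Y) = 1.7703, H(X) = 0.6906, H(Y|X) = 1.0797 (all in nats)

Chain rule: H(X,Y) = H(X) + H(Y|X)

Left side — joint entropy directly:
H(X,Y) = -Σ p(x,y) log p(x,y) = 1.7703 nats

Right side — compute H(Y|X) from the conditional distributions:
P(X) = (15/28, 13/28), so H(X) = 0.6906 nats
H(Y|X) = Σ_x P(X=x) · H(Y|X=x):
  P(Y|X=0) = (1/3, 1/3, 1/3), H(Y|X=0) = 1.0986, weight P(X=0) = 15/28
  P(Y|X=1) = (4/13, 3/13, 6/13), H(Y|X=1) = 1.0579, weight P(X=1) = 13/28
H(Y|X) = 1.0797 nats

H(X) + H(Y|X) = 0.6906 + 1.0797 = 1.7703 nats

Both sides equal 1.7703 nats. ✓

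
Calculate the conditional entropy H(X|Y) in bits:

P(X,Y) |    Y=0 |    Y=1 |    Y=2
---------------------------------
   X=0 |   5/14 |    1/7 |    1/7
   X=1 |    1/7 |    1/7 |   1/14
0.9141 bits

Using the chain rule: H(X|Y) = H(X,Y) - H(Y)

First, compute H(X,Y) = 2.4067 bits

Marginal P(Y) = (1/2, 2/7, 3/14)
H(Y) = 1.4926 bits

H(X|Y) = H(X,Y) - H(Y) = 2.4067 - 1.4926 = 0.9141 bits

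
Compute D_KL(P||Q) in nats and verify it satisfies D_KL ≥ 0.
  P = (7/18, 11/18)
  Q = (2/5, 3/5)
0.0003 nats

KL divergence satisfies the Gibbs inequality: D_KL(P||Q) ≥ 0 for all distributions P, Q.

D_KL(P||Q) = Σ p(x) log(p(x)/q(x))
Term by term:
  x=0: 7/18 × log_e[(7/18)/(2/5)] = -0.0110
  x=1: 11/18 × log_e[(11/18)/(3/5)] = 0.0112
D_KL(P||Q) = 0.0003 nats

D_KL(P||Q) = 0.0003 ≥ 0 ✓

This non-negativity is a fundamental property: relative entropy cannot be negative because it measures how different Q is from P.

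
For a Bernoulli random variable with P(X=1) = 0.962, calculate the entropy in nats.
0.1615 nats

The binary entropy function is:
H(p) = -p log(p) - (1-p) log(1-p)

H(0.962) = -0.962 × log_e(0.962) - 0.038 × log_e(0.038)
H(0.962) = 0.1615 nats

Note: Binary entropy is maximized at p=0.5 (H=1 bit) and minimized at p=0 or p=1 (H=0).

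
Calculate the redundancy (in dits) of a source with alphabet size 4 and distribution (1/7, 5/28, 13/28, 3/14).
0.0497 dits

Redundancy measures how far a source is from maximum entropy:
R = H_max - H(X)

Maximum entropy for 4 symbols: H_max = log_10(4) = 0.6021 dits
Actual entropy: H(X) = 0.5524 dits
Redundancy: R = 0.6021 - 0.5524 = 0.0497 dits

This redundancy represents potential for compression: the source could be compressed by 0.0497 dits per symbol.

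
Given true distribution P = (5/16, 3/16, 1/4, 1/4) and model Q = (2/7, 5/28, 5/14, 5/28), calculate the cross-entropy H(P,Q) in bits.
2.0235 bits

Cross-entropy: H(P,Q) = -Σ p(x) log q(x)

Alternatively: H(P,Q) = H(P) + D_KL(P||Q)
H(P) = 1.9772 bits
D_KL(P||Q) = 0.0463 bits

H(P,Q) = 1.9772 + 0.0463 = 2.0235 bits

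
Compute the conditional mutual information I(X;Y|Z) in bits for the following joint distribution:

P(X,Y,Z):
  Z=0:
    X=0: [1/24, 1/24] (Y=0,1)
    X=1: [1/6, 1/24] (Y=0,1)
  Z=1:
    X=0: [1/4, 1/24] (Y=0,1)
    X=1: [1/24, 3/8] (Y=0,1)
0.3424 bits

Conditional mutual information: I(X;Y|Z) = H(X|Z) + H(Y|Z) - H(X,Y|Z)

H(Z) = 0.8709
H(X,Z) = 1.8149 → H(X|Z) = 0.9441
H(Y,Z) = 1.8149 → H(Y|Z) = 0.9441
H(X,Y,Z) = 2.4167 → H(X,Y|Z) = 1.5458

I(X;Y|Z) = 0.9441 + 0.9441 - 1.5458 = 0.3424 bits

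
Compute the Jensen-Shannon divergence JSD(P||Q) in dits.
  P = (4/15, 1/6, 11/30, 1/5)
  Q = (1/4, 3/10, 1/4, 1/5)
0.0067 dits

Jensen-Shannon divergence is:
JSD(P||Q) = 0.5 × D_KL(P||M) + 0.5 × D_KL(Q||M)
where M = 0.5 × (P + Q) is the mixture distribution.

M = 0.5 × (4/15, 1/6, 11/30, 1/5) + 0.5 × (1/4, 3/10, 1/4, 1/5) = (0.258333, 7/30, 0.308333, 1/5)

D_KL(P||M) = 0.0069 dits
D_KL(Q||M) = 0.0064 dits

JSD(P||Q) = 0.5 × 0.0069 + 0.5 × 0.0064 = 0.0067 dits

Unlike KL divergence, JSD is symmetric and bounded: 0 ≤ JSD ≤ log(2).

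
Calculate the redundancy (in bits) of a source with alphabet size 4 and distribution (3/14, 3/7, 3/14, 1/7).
0.1226 bits

Redundancy measures how far a source is from maximum entropy:
R = H_max - H(X)

Maximum entropy for 4 symbols: H_max = log_2(4) = 2.0000 bits
Actual entropy: H(X) = 1.8774 bits
Redundancy: R = 2.0000 - 1.8774 = 0.1226 bits

This redundancy represents potential for compression: the source could be compressed by 0.1226 bits per symbol.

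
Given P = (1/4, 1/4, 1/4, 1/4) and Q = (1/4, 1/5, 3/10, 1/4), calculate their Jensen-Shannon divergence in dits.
0.0011 dits

Jensen-Shannon divergence is:
JSD(P||Q) = 0.5 × D_KL(P||M) + 0.5 × D_KL(Q||M)
where M = 0.5 × (P + Q) is the mixture distribution.

M = 0.5 × (1/4, 1/4, 1/4, 1/4) + 0.5 × (1/4, 1/5, 3/10, 1/4) = (1/4, 9/40, 11/40, 1/4)

D_KL(P||M) = 0.0011 dits
D_KL(Q||M) = 0.0011 dits

JSD(P||Q) = 0.5 × 0.0011 + 0.5 × 0.0011 = 0.0011 dits

Unlike KL divergence, JSD is symmetric and bounded: 0 ≤ JSD ≤ log(2).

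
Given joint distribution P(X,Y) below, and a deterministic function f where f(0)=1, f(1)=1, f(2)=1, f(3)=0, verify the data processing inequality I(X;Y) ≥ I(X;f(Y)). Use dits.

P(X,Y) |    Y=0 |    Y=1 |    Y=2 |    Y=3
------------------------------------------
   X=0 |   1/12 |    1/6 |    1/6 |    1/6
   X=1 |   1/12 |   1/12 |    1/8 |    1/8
I(X;Y) = 0.0027, I(X;f(Y)) = 0.0001, inequality holds: 0.0027 ≥ 0.0001

Data Processing Inequality: For any Markov chain X → Y → Z, we have I(X;Y) ≥ I(X;Z).

Here Z = f(Y) is a deterministic function of Y, forming X → Y → Z.

Original I(X;Y) = 0.0027 dits

After applying f:
P(X,Z) where Z=f(Y):
- P(X,Z=0) = P(X,Y=3)
- P(X,Z=1) = P(X,Y=0) + P(X,Y=1) + P(X,Y=2)

I(X;Z) = I(X;f(Y)) = 0.0001 dits

Verification: 0.0027 ≥ 0.0001 ✓

Information cannot be created by processing; the function f can only lose information about X.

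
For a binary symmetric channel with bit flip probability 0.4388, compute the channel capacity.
0.0108 bits

For a binary symmetric channel (BSC) with error probability p:
Capacity C = 1 - H(p) bits per symbol

where H(p) = -p log₂(p) - (1-p) log₂(1-p) is the binary entropy function.

H(0.4388) = 0.9892 bits
C = 1 - 0.9892 = 0.0108 bits per symbol

This means we can reliably transmit up to 0.0108 bits of information per channel use.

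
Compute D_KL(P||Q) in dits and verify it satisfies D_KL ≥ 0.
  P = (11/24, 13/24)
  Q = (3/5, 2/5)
0.0177 dits

KL divergence satisfies the Gibbs inequality: D_KL(P||Q) ≥ 0 for all distributions P, Q.

D_KL(P||Q) = Σ p(x) log(p(x)/q(x))
Term by term:
  x=0: 11/24 × log_10[(11/24)/(3/5)] = -0.0536
  x=1: 13/24 × log_10[(13/24)/(2/5)] = 0.0713
D_KL(P||Q) = 0.0177 dits

D_KL(P||Q) = 0.0177 ≥ 0 ✓

This non-negativity is a fundamental property: relative entropy cannot be negative because it measures how different Q is from P.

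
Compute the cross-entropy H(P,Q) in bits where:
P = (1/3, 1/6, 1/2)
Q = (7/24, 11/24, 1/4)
1.7801 bits

Cross-entropy: H(P,Q) = -Σ p(x) log q(x)

Alternatively: H(P,Q) = H(P) + D_KL(P||Q)
H(P) = 1.4591 bits
D_KL(P||Q) = 0.3210 bits

H(P,Q) = 1.4591 + 0.3210 = 1.7801 bits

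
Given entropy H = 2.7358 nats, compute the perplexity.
15.4221

Perplexity is e^H (or exp(H) for natural log).

H = 2.7358 nats
Perplexity = e^2.7358 = 15.4221

Interpretation: The model's uncertainty is equivalent to choosing uniformly among 15.4 options.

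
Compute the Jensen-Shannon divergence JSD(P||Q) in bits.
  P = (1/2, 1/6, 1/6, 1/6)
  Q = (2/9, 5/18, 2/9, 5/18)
0.0627 bits

Jensen-Shannon divergence is:
JSD(P||Q) = 0.5 × D_KL(P||M) + 0.5 × D_KL(Q||M)
where M = 0.5 × (P + Q) is the mixture distribution.

M = 0.5 × (1/2, 1/6, 1/6, 1/6) + 0.5 × (2/9, 5/18, 2/9, 5/18) = (13/36, 2/9, 7/36, 2/9)

D_KL(P||M) = 0.0593 bits
D_KL(Q||M) = 0.0660 bits

JSD(P||Q) = 0.5 × 0.0593 + 0.5 × 0.0660 = 0.0627 bits

Unlike KL divergence, JSD is symmetric and bounded: 0 ≤ JSD ≤ log(2).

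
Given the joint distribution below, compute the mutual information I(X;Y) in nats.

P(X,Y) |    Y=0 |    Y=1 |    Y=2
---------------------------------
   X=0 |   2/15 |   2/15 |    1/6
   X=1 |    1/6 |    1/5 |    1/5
0.0012 nats

Mutual information: I(X;Y) = H(X) + H(Y) - H(X,Y)

Marginals:
P(X) = (13/30, 17/30), H(X) = 0.6842 nats
P(Y) = (3/10, 1/3, 11/30), H(Y) = 1.0953 nats

Joint entropy: H(X,Y) = 1.7783 nats

I(X;Y) = 0.6842 + 1.0953 - 1.7783 = 0.0012 nats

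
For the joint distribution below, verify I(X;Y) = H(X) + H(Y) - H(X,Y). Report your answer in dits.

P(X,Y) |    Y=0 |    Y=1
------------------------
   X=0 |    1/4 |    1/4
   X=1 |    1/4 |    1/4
I(X;Y) = 0.0000 dits

Mutual information has multiple equivalent forms:
- I(X;Y) = H(X) - H(X|Y)
- I(X;Y) = H(Y) - H(Y|X)
- I(X;Y) = H(X) + H(Y) - H(X,Y)

Computing all quantities:
H(X) = 0.3010, H(Y) = 0.3010, H(X,Y) = 0.6021
H(X|Y) = 0.3010, H(Y|X) = 0.3010

Verification:
H(X) - H(X|Y) = 0.3010 - 0.3010 = 0.0000
H(Y) - H(Y|X) = 0.3010 - 0.3010 = 0.0000
H(X) + H(Y) - H(X,Y) = 0.3010 + 0.3010 - 0.6021 = 0.0000

All forms give I(X;Y) = 0.0000 dits. ✓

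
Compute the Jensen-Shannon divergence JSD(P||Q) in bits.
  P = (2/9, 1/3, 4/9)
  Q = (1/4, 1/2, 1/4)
0.0326 bits

Jensen-Shannon divergence is:
JSD(P||Q) = 0.5 × D_KL(P||M) + 0.5 × D_KL(Q||M)
where M = 0.5 × (P + Q) is the mixture distribution.

M = 0.5 × (2/9, 1/3, 4/9) + 0.5 × (1/4, 1/2, 1/4) = (0.236111, 5/12, 0.347222)

D_KL(P||M) = 0.0315 bits
D_KL(Q||M) = 0.0336 bits

JSD(P||Q) = 0.5 × 0.0315 + 0.5 × 0.0336 = 0.0326 bits

Unlike KL divergence, JSD is symmetric and bounded: 0 ≤ JSD ≤ log(2).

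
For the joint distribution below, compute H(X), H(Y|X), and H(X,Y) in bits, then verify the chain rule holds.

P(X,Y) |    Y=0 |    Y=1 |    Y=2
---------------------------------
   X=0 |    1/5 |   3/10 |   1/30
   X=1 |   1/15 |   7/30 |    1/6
H(X,Y) = 2.3302, H(X) = 0.9968, H(Y|X) = 1.3334 (all in bits)

Chain rule: H(X,Y) = H(X) + H(Y|X)

Left side — joint entropy directly:
H(X,Y) = -Σ p(x,y) log p(x,y) = 2.3302 bits

Right side — compute H(Y|X) from the conditional distributions:
P(X) = (8/15, 7/15), so H(X) = 0.9968 bits
H(Y|X) = Σ_x P(X=x) · H(Y|X=x):
  P(Y|X=0) = (3/8, 9/16, 1/16), H(Y|X=0) = 1.2476, weight P(X=0) = 8/15
  P(Y|X=1) = (1/7, 1/2, 5/14), H(Y|X=1) = 1.4316, weight P(X=1) = 7/15
H(Y|X) = 1.3334 bits

H(X) + H(Y|X) = 0.9968 + 1.3334 = 2.3302 bits

Both sides equal 2.3302 bits. ✓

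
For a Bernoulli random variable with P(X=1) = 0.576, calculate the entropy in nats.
0.6816 nats

The binary entropy function is:
H(p) = -p log(p) - (1-p) log(1-p)

H(0.576) = -0.576 × log_e(0.576) - 0.424 × log_e(0.424)
H(0.576) = 0.6816 nats

Note: Binary entropy is maximized at p=0.5 (H=1 bit) and minimized at p=0 or p=1 (H=0).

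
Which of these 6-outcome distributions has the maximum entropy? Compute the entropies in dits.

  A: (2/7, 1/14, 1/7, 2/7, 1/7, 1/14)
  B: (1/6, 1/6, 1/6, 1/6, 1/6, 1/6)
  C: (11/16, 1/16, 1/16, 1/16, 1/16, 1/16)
B

For a discrete distribution over n outcomes, entropy is maximized by the uniform distribution.

Computing entropies:
H(A) = 0.7161 dits
H(B) = 0.7782 dits
H(C) = 0.4882 dits

The uniform distribution (where all probabilities equal 1/6) achieves the maximum entropy of log_10(6) = 0.7782 dits.

Distribution B has the highest entropy.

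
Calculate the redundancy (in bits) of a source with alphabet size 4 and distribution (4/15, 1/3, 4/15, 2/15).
0.0671 bits

Redundancy measures how far a source is from maximum entropy:
R = H_max - H(X)

Maximum entropy for 4 symbols: H_max = log_2(4) = 2.0000 bits
Actual entropy: H(X) = 1.9329 bits
Redundancy: R = 2.0000 - 1.9329 = 0.0671 bits

This redundancy represents potential for compression: the source could be compressed by 0.0671 bits per symbol.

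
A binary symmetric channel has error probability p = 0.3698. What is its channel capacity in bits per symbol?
0.0495 bits

For a binary symmetric channel (BSC) with error probability p:
Capacity C = 1 - H(p) bits per symbol

where H(p) = -p log₂(p) - (1-p) log₂(1-p) is the binary entropy function.

H(0.3698) = 0.9505 bits
C = 1 - 0.9505 = 0.0495 bits per symbol

This means we can reliably transmit up to 0.0495 bits of information per channel use.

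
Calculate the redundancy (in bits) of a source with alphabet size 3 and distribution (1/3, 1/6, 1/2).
0.1258 bits

Redundancy measures how far a source is from maximum entropy:
R = H_max - H(X)

Maximum entropy for 3 symbols: H_max = log_2(3) = 1.5850 bits
Actual entropy: H(X) = 1.4591 bits
Redundancy: R = 1.5850 - 1.4591 = 0.1258 bits

This redundancy represents potential for compression: the source could be compressed by 0.1258 bits per symbol.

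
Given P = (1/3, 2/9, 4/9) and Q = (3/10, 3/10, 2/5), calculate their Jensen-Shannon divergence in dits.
0.0017 dits

Jensen-Shannon divergence is:
JSD(P||Q) = 0.5 × D_KL(P||M) + 0.5 × D_KL(Q||M)
where M = 0.5 × (P + Q) is the mixture distribution.

M = 0.5 × (1/3, 2/9, 4/9) + 0.5 × (3/10, 3/10, 2/5) = (0.316667, 0.261111, 0.422222)

D_KL(P||M) = 0.0018 dits
D_KL(Q||M) = 0.0017 dits

JSD(P||Q) = 0.5 × 0.0018 + 0.5 × 0.0017 = 0.0017 dits

Unlike KL divergence, JSD is symmetric and bounded: 0 ≤ JSD ≤ log(2).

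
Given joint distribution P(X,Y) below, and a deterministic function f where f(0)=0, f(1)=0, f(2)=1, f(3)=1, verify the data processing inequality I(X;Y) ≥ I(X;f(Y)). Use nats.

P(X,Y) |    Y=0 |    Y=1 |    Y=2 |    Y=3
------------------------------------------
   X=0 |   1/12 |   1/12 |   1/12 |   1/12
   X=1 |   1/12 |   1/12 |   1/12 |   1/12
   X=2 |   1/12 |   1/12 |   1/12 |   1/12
I(X;Y) = 0.0000, I(X;f(Y)) = 0.0000, inequality holds: 0.0000 ≥ 0.0000

Data Processing Inequality: For any Markov chain X → Y → Z, we have I(X;Y) ≥ I(X;Z).

Here Z = f(Y) is a deterministic function of Y, forming X → Y → Z.

Original I(X;Y) = 0.0000 nats

After applying f:
P(X,Z) where Z=f(Y):
- P(X,Z=0) = P(X,Y=0) + P(X,Y=1)
- P(X,Z=1) = P(X,Y=2) + P(X,Y=3)

I(X;Z) = I(X;f(Y)) = 0.0000 nats

Verification: 0.0000 ≥ 0.0000 ✓

Information cannot be created by processing; the function f can only lose information about X.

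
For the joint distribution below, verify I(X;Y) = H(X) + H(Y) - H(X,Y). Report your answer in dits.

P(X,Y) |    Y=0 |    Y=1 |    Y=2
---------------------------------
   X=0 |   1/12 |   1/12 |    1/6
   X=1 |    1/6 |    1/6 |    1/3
I(X;Y) = 0.0000 dits

Mutual information has multiple equivalent forms:
- I(X;Y) = H(X) - H(X|Y)
- I(X;Y) = H(Y) - H(Y|X)
- I(X;Y) = H(X) + H(Y) - H(X,Y)

Computing all quantities:
H(X) = 0.2764, H(Y) = 0.4515, H(X,Y) = 0.7280
H(X|Y) = 0.2764, H(Y|X) = 0.4515

Verification:
H(X) - H(X|Y) = 0.2764 - 0.2764 = 0.0000
H(Y) - H(Y|X) = 0.4515 - 0.4515 = 0.0000
H(X) + H(Y) - H(X,Y) = 0.2764 + 0.4515 - 0.7280 = 0.0000

All forms give I(X;Y) = 0.0000 dits. ✓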